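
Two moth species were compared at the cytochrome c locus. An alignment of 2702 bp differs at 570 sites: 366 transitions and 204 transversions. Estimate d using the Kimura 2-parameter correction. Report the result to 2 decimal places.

0.25

P = 366/2702 ≈ 0.135455 and Q = 204/2702 ≈ 0.0755.
Under the Kimura two-parameter model, d = −½ ln(1 − 2P − Q) − ¼ ln(1 − 2Q).
1 − 2P − Q = 0.65359, giving −½ ln(0.65359) = 0.212638.
1 − 2Q = 0.849, giving −¼ ln(0.849) = 0.040924.
d = 0.212638 + 0.040924 = 0.253562.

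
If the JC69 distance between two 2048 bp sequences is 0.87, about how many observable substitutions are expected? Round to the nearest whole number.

1054

Invert JC69: p = (3/4)(1 − e^(−4d/3)) = 0.75 × (1 − e^(-1.16)) = 0.75 × (1 − 0.313486) = 0.514886.
Expected differing sites = pL ≈ 0.514886 × 2048 = 1054.486528 ≈ 1054.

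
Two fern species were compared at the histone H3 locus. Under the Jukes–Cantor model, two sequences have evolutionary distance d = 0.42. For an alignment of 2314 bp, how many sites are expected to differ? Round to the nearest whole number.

744

Invert JC69: p = (3/4)(1 − e^(−4d/3)) = 0.75 × (1 − e^(-0.56)) = 0.75 × (1 − 0.571209) = 0.321593.
Expected differing sites = pL ≈ 0.321593 × 2314 = 744.166202 ≈ 744.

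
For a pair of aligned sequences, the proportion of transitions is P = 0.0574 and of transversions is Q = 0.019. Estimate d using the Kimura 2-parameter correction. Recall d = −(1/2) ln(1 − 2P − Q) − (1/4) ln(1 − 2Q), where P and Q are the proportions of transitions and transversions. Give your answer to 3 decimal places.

0.082

Under the Kimura two-parameter model, d = −½ ln(1 − 2P − Q) − ¼ ln(1 − 2Q).
1 − 2P − Q = 0.8662, giving −½ ln(0.8662) = 0.071820.
1 − 2Q = 0.962, giving −¼ ln(0.962) = 0.009685.
d = 0.071820 + 0.009685 = 0.081505.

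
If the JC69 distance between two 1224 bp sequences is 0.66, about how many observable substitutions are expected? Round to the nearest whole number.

537

Invert JC69: p = (3/4)(1 − e^(−4d/3)) = 0.75 × (1 − e^(-0.88)) = 0.75 × (1 − 0.414783) = 0.438913.
Expected differing sites = pL ≈ 0.438913 × 1224 = 537.229512 ≈ 537.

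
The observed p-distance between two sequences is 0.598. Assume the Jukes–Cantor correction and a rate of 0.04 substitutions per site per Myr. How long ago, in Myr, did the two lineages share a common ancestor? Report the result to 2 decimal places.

14.96

d = −(3/4) ln(1 − 4p/3) = −0.75 ln(1 − 0.797333) = −0.75 ln(0.202667)
  = −0.75 × (-1.596191) = 1.197143 substitutions/site.
Under a molecular clock d = 2μt, so t = d/(2μ) = 1.197143 / (2 × 0.04) = 14.96 Myr.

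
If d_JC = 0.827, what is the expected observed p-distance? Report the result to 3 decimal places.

0.501

p = (3/4)(1 − e^(−4d/3)) = 0.75 × (1 − e^(-1.102667)) = 0.75 × (1 − 0.331984) = 0.501012.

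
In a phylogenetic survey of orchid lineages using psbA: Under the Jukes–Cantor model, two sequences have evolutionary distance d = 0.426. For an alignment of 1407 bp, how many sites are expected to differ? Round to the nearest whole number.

457

Invert JC69: p = (3/4)(1 − e^(−4d/3)) = 0.75 × (1 − e^(-0.568)) = 0.75 × (1 − 0.566658) = 0.325007.
Expected differing sites = pL ≈ 0.325007 × 1407 = 457.284849 ≈ 457.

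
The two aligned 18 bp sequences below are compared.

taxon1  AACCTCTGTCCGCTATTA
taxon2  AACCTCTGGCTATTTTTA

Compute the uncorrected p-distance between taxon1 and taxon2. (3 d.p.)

0.278

The sequences differ at 5 of 18 positions (sites 9, 11, 12, 13, 15).
p = 5/18 = 0.277777… ≈ 0.278 (to 3 d.p.).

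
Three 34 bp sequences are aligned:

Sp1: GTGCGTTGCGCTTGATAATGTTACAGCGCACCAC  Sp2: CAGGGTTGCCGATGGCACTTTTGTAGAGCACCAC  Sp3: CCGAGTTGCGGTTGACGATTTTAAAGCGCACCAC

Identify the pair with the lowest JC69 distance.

Sp1 and Sp3

Sp1–Sp2: 13/34 differ, p = 0.382, d = 0.535.
Sp1–Sp3: 8/34 differ, p = 0.235, d = 0.282.
Sp2–Sp3: 10/34 differ, p = 0.294, d = 0.373.
The smallest distance is between Sp1 and Sp3.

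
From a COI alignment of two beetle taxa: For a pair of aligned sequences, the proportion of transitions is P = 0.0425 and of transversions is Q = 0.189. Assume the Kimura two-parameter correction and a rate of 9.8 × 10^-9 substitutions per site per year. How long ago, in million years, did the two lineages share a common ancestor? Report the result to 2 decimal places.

Under the Kimura two-parameter model, d = −½ ln(1 − 2P − Q) − ¼ ln(1 − 2Q).
1 − 2P − Q = 0.726, giving −½ ln(0.726) = 0.160103.
1 − 2Q = 0.622, giving −¼ ln(0.622) = 0.118704.
d = 0.160103 + 0.118704 = 0.278807.
Under a molecular clock d = 2μt, so t = d/(2μ) = 0.278807 / (2 × 9.8 × 10^-9) = 14.22 million years.

14.22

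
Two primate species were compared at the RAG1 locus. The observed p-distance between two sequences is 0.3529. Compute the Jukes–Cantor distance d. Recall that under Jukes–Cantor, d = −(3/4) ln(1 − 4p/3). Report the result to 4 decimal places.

0.4769

d = −(3/4) ln(1 − 4p/3) = −0.75 ln(1 − 0.470533) = −0.75 ln(0.529467)
  = −0.75 × (-0.635884) = 0.476913 substitutions/site.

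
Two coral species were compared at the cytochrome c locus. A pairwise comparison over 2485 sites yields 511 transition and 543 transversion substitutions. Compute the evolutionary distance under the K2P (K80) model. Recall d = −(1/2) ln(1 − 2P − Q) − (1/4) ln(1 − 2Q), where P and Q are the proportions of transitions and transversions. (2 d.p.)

0.64

P = 511/2485 ≈ 0.205634 and Q = 543/2485 ≈ 0.218511.
Under the Kimura two-parameter model, d = −½ ln(1 − 2P − Q) − ¼ ln(1 − 2Q).
1 − 2P − Q = 0.370221, giving −½ ln(0.370221) = 0.496828.
1 − 2Q = 0.562978, giving −¼ ln(0.562978) = 0.143629.
d = 0.496828 + 0.143629 = 0.640457.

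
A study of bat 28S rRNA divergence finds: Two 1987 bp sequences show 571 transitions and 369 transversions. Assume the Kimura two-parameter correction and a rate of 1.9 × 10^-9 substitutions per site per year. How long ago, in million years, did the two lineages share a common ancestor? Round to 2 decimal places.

P = 571/1987 ≈ 0.287368 and Q = 369/1987 ≈ 0.185707.
Under the Kimura two-parameter model, d = −½ ln(1 − 2P − Q) − ¼ ln(1 − 2Q).
1 − 2P − Q = 0.239557, giving −½ ln(0.239557) = 0.714482.
1 − 2Q = 0.628586, giving −¼ ln(0.628586) = 0.116071.
d = 0.714482 + 0.116071 = 0.830553.
Under a molecular clock d = 2μt, so t = d/(2μ) = 0.830553 / (2 × 1.9 × 10^-9) = 218.57 million years.

218.57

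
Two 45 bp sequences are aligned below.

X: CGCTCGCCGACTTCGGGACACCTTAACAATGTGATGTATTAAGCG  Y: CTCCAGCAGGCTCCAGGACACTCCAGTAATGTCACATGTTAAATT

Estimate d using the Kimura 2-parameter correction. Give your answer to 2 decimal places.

Of 45 sites, 14 differences are transitions and 5 are transversions, so P = 14/45 ≈ 0.311111 and Q = 5/45 ≈ 0.111111.
Under the Kimura two-parameter model, d = −½ ln(1 − 2P − Q) − ¼ ln(1 − 2Q).
1 − 2P − Q = 0.266667, giving −½ ln(0.266667) = 0.660877.
1 − 2Q = 0.777778, giving −¼ ln(0.777778) = 0.062829.
d = 0.660877 + 0.062829 = 0.723706.

0.72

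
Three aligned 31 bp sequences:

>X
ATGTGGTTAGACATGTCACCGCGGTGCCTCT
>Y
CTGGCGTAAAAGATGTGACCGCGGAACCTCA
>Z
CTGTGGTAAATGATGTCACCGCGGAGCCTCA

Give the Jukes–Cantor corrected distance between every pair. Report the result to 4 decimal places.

X–Y: 10/31 sites differ → p ≈ 0.322581, d = −0.75 ln(1 − 0.430108) = 0.421731 ≈ 0.4217.
X–Z: 7/31 sites differ → p ≈ 0.225806, d = −0.75 ln(1 − 0.301075) = 0.268659 ≈ 0.2687.
Y–Z: 5/31 sites differ → p ≈ 0.16129, d = −0.75 ln(1 − 0.215053) = 0.181604 ≈ 0.1816.

d(X,Y) = 0.4217, d(X,Z) = 0.2687, d(Y,Z) = 0.1816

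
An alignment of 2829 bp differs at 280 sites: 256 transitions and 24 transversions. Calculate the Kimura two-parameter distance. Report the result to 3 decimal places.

P = 256/2829 ≈ 0.090491 and Q = 24/2829 ≈ 0.008484.
Under the Kimura two-parameter model, d = −½ ln(1 − 2P − Q) − ¼ ln(1 − 2Q).
1 − 2P − Q = 0.810534, giving −½ ln(0.810534) = 0.105031.
1 − 2Q = 0.983032, giving −¼ ln(0.983032) = 0.004278.
d = 0.105031 + 0.004278 = 0.109309.

0.109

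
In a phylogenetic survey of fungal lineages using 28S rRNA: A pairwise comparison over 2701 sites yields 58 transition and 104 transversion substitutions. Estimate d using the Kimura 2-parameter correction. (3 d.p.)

0.063

P = 58/2701 ≈ 0.021474 and Q = 104/2701 ≈ 0.038504.
Under the Kimura two-parameter model, d = −½ ln(1 − 2P − Q) − ¼ ln(1 − 2Q).
1 − 2P − Q = 0.918548, giving −½ ln(0.918548) = 0.042481.
1 − 2Q = 0.922992, giving −¼ ln(0.922992) = 0.020034.
d = 0.042481 + 0.020034 = 0.062515.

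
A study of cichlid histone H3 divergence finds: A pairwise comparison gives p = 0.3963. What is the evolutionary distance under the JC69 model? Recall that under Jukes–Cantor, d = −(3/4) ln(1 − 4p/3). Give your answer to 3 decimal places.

0.564

d = −(3/4) ln(1 − 4p/3) = −0.75 ln(1 − 0.5284) = −0.75 ln(0.4716)
  = −0.75 × (-0.751624) = 0.563718 substitutions/site.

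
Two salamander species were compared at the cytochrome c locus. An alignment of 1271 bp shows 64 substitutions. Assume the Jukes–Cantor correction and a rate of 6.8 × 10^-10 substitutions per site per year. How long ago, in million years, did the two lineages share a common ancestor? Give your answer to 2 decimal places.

p = 64/1271 ≈ 0.050354.
d = −(3/4) ln(1 − 4p/3) = −0.75 ln(1 − 0.067139) = −0.75 ln(0.932861)
  = −0.75 × (-0.069499) = 0.052124 substitutions/site.
Under a molecular clock d = 2μt, so t = d/(2μ) = 0.052124 / (2 × 6.8 × 10^-10) = 38.33 million years.

38.33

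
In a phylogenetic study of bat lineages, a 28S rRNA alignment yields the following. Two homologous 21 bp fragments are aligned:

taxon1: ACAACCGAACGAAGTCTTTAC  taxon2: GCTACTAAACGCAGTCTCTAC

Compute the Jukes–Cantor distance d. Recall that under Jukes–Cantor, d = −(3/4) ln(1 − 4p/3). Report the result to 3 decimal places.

0.360

The sequences differ at 6 of 21 sites (1, 3, 6, 7, 12, 18), so p = 6/21 ≈ 0.285714.
d = −(3/4) ln(1 − 4p/3) = −0.75 ln(1 − 0.380952) = −0.75 ln(0.619048)
  = −0.75 × (-0.479572) = 0.359679 substitutions/site.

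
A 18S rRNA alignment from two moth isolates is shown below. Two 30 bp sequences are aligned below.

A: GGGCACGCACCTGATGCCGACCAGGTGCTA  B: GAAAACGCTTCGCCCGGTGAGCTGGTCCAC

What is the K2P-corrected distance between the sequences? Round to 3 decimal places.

0.932

Of 30 sites, 5 differences are transitions and 11 are transversions, so P = 5/30 ≈ 0.166667 and Q = 11/30 ≈ 0.366667.
Under the Kimura two-parameter model, d = −½ ln(1 − 2P − Q) − ¼ ln(1 − 2Q).
1 − 2P − Q = 0.299999, giving −½ ln(0.299999) = 0.601988.
1 − 2Q = 0.266666, giving −¼ ln(0.266666) = 0.330440.
d = 0.601988 + 0.330440 = 0.932428.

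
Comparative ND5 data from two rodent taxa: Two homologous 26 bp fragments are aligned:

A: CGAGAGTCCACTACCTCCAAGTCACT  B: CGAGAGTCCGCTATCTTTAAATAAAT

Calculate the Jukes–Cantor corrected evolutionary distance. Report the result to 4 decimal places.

The sequences differ at 7 of 26 sites (10, 14, 17, 18, 21, 23, 25), so p = 7/26 ≈ 0.269231.
d = −(3/4) ln(1 − 4p/3) = −0.75 ln(1 − 0.358975) = −0.75 ln(0.641025)
  = −0.75 × (-0.444687) = 0.333515 substitutions/site.

0.3335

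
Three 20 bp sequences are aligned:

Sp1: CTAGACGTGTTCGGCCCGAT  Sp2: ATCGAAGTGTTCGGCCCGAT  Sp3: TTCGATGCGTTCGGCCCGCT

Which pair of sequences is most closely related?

Sp1 and Sp2

Sp1–Sp2: 3/20 differ, p = 0.150, d = 0.167.
Sp1–Sp3: 5/20 differ, p = 0.250, d = 0.304.
Sp2–Sp3: 4/20 differ, p = 0.200, d = 0.233.
The smallest distance is between Sp1 and Sp2.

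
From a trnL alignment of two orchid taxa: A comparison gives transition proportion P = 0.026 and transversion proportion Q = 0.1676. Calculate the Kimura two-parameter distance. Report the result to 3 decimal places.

0.226

Under the Kimura two-parameter model, d = −½ ln(1 − 2P − Q) − ¼ ln(1 − 2Q).
1 − 2P − Q = 0.7804, giving −½ ln(0.7804) = 0.123974.
1 − 2Q = 0.6648, giving −¼ ln(0.6648) = 0.102067.
d = 0.123974 + 0.102067 = 0.226041.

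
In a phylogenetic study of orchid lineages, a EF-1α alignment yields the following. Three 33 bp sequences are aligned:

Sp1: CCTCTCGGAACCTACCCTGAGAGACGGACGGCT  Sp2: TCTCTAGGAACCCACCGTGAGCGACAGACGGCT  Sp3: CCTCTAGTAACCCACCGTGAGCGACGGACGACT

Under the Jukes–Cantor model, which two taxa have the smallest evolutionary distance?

Sp1–Sp2: 6/33 differ, p = 0.182, d = 0.208.
Sp1–Sp3: 6/33 differ, p = 0.182, d = 0.208.
Sp2–Sp3: 4/33 differ, p = 0.121, d = 0.132.
The smallest distance is between Sp2 and Sp3.

Sp2 and Sp3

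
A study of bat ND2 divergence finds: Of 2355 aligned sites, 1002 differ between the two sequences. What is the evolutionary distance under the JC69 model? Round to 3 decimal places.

p = 1002/2355 ≈ 0.425478.
d = −(3/4) ln(1 − 4p/3) = −0.75 ln(1 − 0.567304) = −0.75 ln(0.432696)
  = −0.75 × (-0.837720) = 0.628290 substitutions/site.

0.628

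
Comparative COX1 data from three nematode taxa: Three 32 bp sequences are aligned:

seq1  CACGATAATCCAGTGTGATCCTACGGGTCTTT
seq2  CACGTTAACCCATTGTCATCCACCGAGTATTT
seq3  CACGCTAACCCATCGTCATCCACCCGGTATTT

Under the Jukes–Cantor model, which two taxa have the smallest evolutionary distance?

seq2 and seq3

seq1–seq2: 8/32 differ, p = 0.250, d = 0.304.
seq1–seq3: 9/32 differ, p = 0.281, d = 0.353.
seq2–seq3: 4/32 differ, p = 0.125, d = 0.137.
The smallest distance is between seq2 and seq3.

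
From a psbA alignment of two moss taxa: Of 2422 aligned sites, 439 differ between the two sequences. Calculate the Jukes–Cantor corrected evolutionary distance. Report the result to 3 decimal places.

0.207

p = 439/2422 ≈ 0.181255.
d = −(3/4) ln(1 − 4p/3) = −0.75 ln(1 − 0.241673) = −0.75 ln(0.758327)
  = −0.75 × (-0.276641) = 0.207481 substitutions/site.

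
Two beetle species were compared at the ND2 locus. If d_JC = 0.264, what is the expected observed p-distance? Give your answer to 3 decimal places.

p = (3/4)(1 − e^(−4d/3)) = 0.75 × (1 − e^(-0.352)) = 0.75 × (1 − 0.703280) = 0.222540.

0.223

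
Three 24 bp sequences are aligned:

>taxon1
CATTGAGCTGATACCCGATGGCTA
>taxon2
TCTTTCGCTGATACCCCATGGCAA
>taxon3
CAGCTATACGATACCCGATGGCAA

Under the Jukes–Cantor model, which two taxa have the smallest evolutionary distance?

taxon1–taxon2: 6/24 differ, p = 0.250, d = 0.304.
taxon1–taxon3: 7/24 differ, p = 0.292, d = 0.369.
taxon2–taxon3: 9/24 differ, p = 0.375, d = 0.520.
The smallest distance is between taxon1 and taxon2.

taxon1 and taxon2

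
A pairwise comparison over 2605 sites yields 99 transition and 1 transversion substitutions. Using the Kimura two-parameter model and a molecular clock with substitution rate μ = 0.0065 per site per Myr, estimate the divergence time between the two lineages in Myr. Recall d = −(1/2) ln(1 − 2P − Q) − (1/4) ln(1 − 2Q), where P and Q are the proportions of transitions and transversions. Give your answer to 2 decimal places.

3.07

P = 99/2605 ≈ 0.038004 and Q = 1/2605 ≈ 0.000384.
Under the Kimura two-parameter model, d = −½ ln(1 − 2P − Q) − ¼ ln(1 − 2Q).
1 − 2P − Q = 0.923608, giving −½ ln(0.923608) = 0.039734.
1 − 2Q = 0.999232, giving −¼ ln(0.999232) = 0.000192.
d = 0.039734 + 0.000192 = 0.039926.
Under a molecular clock d = 2μt, so t = d/(2μ) = 0.039926 / (2 × 0.0065) = 3.07 Myr.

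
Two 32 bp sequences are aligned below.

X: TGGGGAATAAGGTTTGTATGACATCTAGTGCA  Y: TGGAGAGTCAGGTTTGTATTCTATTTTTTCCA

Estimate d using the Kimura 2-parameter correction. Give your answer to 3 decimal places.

Of 32 sites, 4 differences are transitions and 6 are transversions, so P = 4/32 = 0.125 and Q = 6/32 = 0.1875.
Under the Kimura two-parameter model, d = −½ ln(1 − 2P − Q) − ¼ ln(1 − 2Q).
1 − 2P − Q = 0.5625, giving −½ ln(0.5625) = 0.287682.
1 − 2Q = 0.625, giving −¼ ln(0.625) = 0.117501.
d = 0.287682 + 0.117501 = 0.405183.

0.405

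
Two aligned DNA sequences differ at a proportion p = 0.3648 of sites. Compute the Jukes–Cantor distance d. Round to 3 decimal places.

0.500

d = −(3/4) ln(1 − 4p/3) = −0.75 ln(1 − 0.4864) = −0.75 ln(0.5136)
  = −0.75 × (-0.666311) = 0.499733 substitutions/site.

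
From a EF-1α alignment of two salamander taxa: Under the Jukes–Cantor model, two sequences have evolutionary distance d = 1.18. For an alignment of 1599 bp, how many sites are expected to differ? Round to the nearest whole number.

Invert JC69: p = (3/4)(1 − e^(−4d/3)) = 0.75 × (1 − e^(-1.573333)) = 0.75 × (1 − 0.207353) = 0.594485.
Expected differing sites = pL ≈ 0.594485 × 1599 = 950.581515 ≈ 951.

951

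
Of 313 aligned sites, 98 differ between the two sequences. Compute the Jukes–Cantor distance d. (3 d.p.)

0.405

p = 98/313 ≈ 0.313099.
d = −(3/4) ln(1 − 4p/3) = −0.75 ln(1 − 0.417465) = −0.75 ln(0.582535)
  = −0.75 × (-0.540366) = 0.405275 substitutions/site.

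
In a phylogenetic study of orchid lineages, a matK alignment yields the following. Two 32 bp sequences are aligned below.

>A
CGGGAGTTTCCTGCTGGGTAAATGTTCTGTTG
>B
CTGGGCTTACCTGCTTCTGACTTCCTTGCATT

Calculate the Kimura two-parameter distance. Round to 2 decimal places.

Of 32 sites, 3 differences are transitions and 14 are transversions, so P = 3/32 = 0.09375 and Q = 14/32 = 0.4375.
Under the Kimura two-parameter model, d = −½ ln(1 − 2P − Q) − ¼ ln(1 − 2Q).
1 − 2P − Q = 0.375, giving −½ ln(0.375) = 0.490415.
1 − 2Q = 0.125, giving −¼ ln(0.125) = 0.519860.
d = 0.490415 + 0.519860 = 1.010275.

1.01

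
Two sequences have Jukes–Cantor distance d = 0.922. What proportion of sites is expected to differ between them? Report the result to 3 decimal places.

p = (3/4)(1 − e^(−4d/3)) = 0.75 × (1 − e^(-1.229333)) = 0.75 × (1 − 0.292488) = 0.530634.

0.531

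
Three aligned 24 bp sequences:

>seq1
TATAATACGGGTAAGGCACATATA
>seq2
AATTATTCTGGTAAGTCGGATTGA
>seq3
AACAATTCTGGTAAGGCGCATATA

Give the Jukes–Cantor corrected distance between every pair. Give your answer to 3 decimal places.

seq1–seq2: 9/24 sites differ → p = 0.375, d = −0.75 ln(1 − 0.5) = 0.519860 ≈ 0.520.
seq1–seq3: 5/24 sites differ → p ≈ 0.208333, d = −0.75 ln(1 − 0.277777) = 0.244066 ≈ 0.244.
seq2–seq3: 6/24 sites differ → p = 0.25, d = −0.75 ln(1 − 0.333333) = 0.304098 ≈ 0.304.

d(seq1,seq2) = 0.520, d(seq1,seq3) = 0.244, d(seq2,seq3) = 0.304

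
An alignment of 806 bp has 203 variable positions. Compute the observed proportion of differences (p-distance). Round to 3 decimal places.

0.252

p = 203/806 = 0.251861… ≈ 0.252 (to 3 d.p.).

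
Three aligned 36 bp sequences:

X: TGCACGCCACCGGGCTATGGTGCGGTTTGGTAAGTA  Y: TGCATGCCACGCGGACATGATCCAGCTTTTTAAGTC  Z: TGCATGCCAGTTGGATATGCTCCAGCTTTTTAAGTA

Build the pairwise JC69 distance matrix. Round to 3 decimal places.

X–Y: 12/36 sites differ → p ≈ 0.333333, d = −0.75 ln(1 − 0.444444) = 0.440839 ≈ 0.441.
X–Z: 11/36 sites differ → p ≈ 0.305556, d = −0.75 ln(1 − 0.407408) = 0.392437 ≈ 0.392.
Y–Z: 6/36 sites differ → p ≈ 0.166667, d = −0.75 ln(1 − 0.222223) = 0.188487 ≈ 0.188.

d(X,Y) = 0.441, d(X,Z) = 0.392, d(Y,Z) = 0.188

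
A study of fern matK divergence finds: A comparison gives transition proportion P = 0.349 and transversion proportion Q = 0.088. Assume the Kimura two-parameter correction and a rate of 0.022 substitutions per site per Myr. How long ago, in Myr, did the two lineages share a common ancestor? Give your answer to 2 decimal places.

18.62

Under the Kimura two-parameter model, d = −½ ln(1 − 2P − Q) − ¼ ln(1 − 2Q).
1 − 2P − Q = 0.214, giving −½ ln(0.214) = 0.770890.
1 − 2Q = 0.824, giving −¼ ln(0.824) = 0.048396.
d = 0.770890 + 0.048396 = 0.819286.
Under a molecular clock d = 2μt, so t = d/(2μ) = 0.819286 / (2 × 0.022) = 18.62 Myr.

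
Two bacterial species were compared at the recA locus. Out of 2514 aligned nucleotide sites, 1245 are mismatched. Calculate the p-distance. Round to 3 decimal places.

0.495

p = 1245/2514 = 0.495226… ≈ 0.495 (to 3 d.p.).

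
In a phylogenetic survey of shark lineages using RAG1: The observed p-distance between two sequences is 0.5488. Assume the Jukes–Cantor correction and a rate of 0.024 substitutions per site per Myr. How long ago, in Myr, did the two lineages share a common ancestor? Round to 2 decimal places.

d = −(3/4) ln(1 − 4p/3) = −0.75 ln(1 − 0.731733) = −0.75 ln(0.268267)
  = −0.75 × (-1.315773) = 0.986830 substitutions/site.
Under a molecular clock d = 2μt, so t = d/(2μ) = 0.986830 / (2 × 0.024) = 20.56 Myr.

20.56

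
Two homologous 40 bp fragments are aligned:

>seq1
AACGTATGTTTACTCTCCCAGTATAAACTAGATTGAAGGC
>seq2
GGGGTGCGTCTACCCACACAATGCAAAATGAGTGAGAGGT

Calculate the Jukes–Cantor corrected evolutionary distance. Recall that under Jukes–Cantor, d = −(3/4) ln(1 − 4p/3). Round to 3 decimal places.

The sequences differ at 20 of 40 sites, so p = 20/40 = 0.5.
d = −(3/4) ln(1 − 4p/3) = −0.75 ln(1 − 0.666667) = −0.75 ln(0.333333)
  = −0.75 × (-1.098613) = 0.823960 substitutions/site.

0.824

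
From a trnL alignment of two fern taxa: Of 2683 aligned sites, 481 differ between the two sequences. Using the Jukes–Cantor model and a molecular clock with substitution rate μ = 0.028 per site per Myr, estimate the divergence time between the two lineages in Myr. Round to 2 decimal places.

p = 481/2683 ≈ 0.179277.
d = −(3/4) ln(1 − 4p/3) = −0.75 ln(1 − 0.239036) = −0.75 ln(0.760964)
  = −0.75 × (-0.273169) = 0.204877 substitutions/site.
Under a molecular clock d = 2μt, so t = d/(2μ) = 0.204877 / (2 × 0.028) = 3.66 Myr.

3.66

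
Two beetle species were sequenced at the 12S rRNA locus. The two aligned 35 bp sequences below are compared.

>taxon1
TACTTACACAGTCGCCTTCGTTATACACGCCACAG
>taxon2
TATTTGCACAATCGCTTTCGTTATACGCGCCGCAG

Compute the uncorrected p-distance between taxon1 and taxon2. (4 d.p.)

0.1714

The sequences differ at 6 of 35 positions (sites 3, 6, 11, 16, 27, 32).
p = 6/35 = 0.171428… ≈ 0.1714 (to 4 d.p.).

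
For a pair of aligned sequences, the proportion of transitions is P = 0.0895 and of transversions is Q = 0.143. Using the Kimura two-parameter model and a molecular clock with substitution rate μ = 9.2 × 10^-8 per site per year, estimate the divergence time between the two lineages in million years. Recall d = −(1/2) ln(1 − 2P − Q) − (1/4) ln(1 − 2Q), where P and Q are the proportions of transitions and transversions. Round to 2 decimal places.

Under the Kimura two-parameter model, d = −½ ln(1 − 2P − Q) − ¼ ln(1 − 2Q).
1 − 2P − Q = 0.678, giving −½ ln(0.678) = 0.194304.
1 − 2Q = 0.714, giving −¼ ln(0.714) = 0.084218.
d = 0.194304 + 0.084218 = 0.278522.
Under a molecular clock d = 2μt, so t = d/(2μ) = 0.278522 / (2 × 9.2 × 10^-8) = 1.51 million years.

1.51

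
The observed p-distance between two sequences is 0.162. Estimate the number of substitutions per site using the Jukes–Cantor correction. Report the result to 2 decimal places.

0.18

d = −(3/4) ln(1 − 4p/3) = −0.75 ln(1 − 0.216) = −0.75 ln(0.784)
  = −0.75 × (-0.243346) = 0.182510 substitutions/site.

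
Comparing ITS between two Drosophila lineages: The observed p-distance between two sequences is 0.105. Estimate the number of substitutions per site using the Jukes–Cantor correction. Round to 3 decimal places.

d = −(3/4) ln(1 − 4p/3) = −0.75 ln(1 − 0.14) = −0.75 ln(0.86)
  = −0.75 × (-0.150823) = 0.113117 substitutions/site.

0.113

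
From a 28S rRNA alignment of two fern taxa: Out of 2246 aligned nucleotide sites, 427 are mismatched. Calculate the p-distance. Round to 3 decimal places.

0.190

p = 427/2246 = 0.190115… ≈ 0.190 (to 3 d.p.).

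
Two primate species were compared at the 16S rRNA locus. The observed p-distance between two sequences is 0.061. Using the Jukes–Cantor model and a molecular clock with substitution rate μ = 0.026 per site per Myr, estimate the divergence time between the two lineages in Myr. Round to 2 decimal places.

d = −(3/4) ln(1 − 4p/3) = −0.75 ln(1 − 0.081333) = −0.75 ln(0.918667)
  = −0.75 × (-0.084832) = 0.063624 substitutions/site.
Under a molecular clock d = 2μt, so t = d/(2μ) = 0.063624 / (2 × 0.026) = 1.22 Myr.

1.22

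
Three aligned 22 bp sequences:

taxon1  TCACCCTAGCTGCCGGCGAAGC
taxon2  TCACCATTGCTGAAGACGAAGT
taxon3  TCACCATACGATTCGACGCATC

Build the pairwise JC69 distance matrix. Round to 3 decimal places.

d(taxon1,taxon2) = 0.339, d(taxon1,taxon3) = 0.591, d(taxon2,taxon3) = 0.699

taxon1–taxon2: 6/22 sites differ → p ≈ 0.272727, d = −0.75 ln(1 − 0.363636) = 0.338988 ≈ 0.339.
taxon1–taxon3: 9/22 sites differ → p ≈ 0.409091, d = −0.75 ln(1 − 0.545455) = 0.591344 ≈ 0.591.
taxon2–taxon3: 10/22 sites differ → p ≈ 0.454545, d = −0.75 ln(1 − 0.60606) = 0.698667 ≈ 0.699.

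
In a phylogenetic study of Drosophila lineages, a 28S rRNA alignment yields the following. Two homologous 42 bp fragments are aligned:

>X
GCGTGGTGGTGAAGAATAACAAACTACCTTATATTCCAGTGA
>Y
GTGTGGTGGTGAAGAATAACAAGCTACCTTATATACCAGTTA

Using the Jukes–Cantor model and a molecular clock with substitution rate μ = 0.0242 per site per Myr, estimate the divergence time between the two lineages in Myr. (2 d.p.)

The sequences differ at 4 of 42 sites (2, 23, 35, 41), so p = 4/42 ≈ 0.095238.
d = −(3/4) ln(1 − 4p/3) = −0.75 ln(1 − 0.126984) = −0.75 ln(0.873016)
  = −0.75 × (-0.135801) = 0.101851 substitutions/site.
Under a molecular clock d = 2μt, so t = d/(2μ) = 0.101851 / (2 × 0.0242) = 2.10 Myr.

2.10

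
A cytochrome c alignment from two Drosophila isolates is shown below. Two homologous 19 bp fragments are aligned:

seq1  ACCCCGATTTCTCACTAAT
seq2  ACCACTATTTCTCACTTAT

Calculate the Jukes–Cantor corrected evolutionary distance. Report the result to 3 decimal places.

The sequences differ at 3 of 19 sites (4, 6, 17), so p = 3/19 ≈ 0.157895.
d = −(3/4) ln(1 − 4p/3) = −0.75 ln(1 − 0.210527) = −0.75 ln(0.789473)
  = −0.75 × (-0.236390) = 0.177293 substitutions/site.

0.177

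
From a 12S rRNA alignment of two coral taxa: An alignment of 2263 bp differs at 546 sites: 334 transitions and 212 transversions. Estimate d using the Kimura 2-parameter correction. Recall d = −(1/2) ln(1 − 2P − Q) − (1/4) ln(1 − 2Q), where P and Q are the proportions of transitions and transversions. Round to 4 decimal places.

P = 334/2263 ≈ 0.147592 and Q = 212/2263 ≈ 0.093681.
Under the Kimura two-parameter model, d = −½ ln(1 − 2P − Q) − ¼ ln(1 − 2Q).
1 − 2P − Q = 0.611135, giving −½ ln(0.611135) = 0.246219.
1 − 2Q = 0.812638, giving −¼ ln(0.812638) = 0.051867.
d = 0.246219 + 0.051867 = 0.298086.

0.2981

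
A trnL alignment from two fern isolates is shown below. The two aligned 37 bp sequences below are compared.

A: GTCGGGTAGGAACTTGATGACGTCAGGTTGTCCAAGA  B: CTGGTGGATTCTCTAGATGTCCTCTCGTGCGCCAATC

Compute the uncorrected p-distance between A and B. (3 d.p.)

The sequences differ at 18 of 37 positions.
p = 18/37 = 0.486486… ≈ 0.486 (to 3 d.p.).

0.486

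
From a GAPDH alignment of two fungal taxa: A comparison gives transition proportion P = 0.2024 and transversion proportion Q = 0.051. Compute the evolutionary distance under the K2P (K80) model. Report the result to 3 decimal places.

Under the Kimura two-parameter model, d = −½ ln(1 − 2P − Q) − ¼ ln(1 − 2Q).
1 − 2P − Q = 0.5442, giving −½ ln(0.5442) = 0.304219.
1 − 2Q = 0.898, giving −¼ ln(0.898) = 0.026896.
d = 0.304219 + 0.026896 = 0.331115.

0.331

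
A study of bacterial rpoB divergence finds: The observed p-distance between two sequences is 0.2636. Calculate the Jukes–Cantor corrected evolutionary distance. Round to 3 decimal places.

0.325

d = −(3/4) ln(1 − 4p/3) = −0.75 ln(1 − 0.351467) = −0.75 ln(0.648533)
  = −0.75 × (-0.433042) = 0.324782 substitutions/site.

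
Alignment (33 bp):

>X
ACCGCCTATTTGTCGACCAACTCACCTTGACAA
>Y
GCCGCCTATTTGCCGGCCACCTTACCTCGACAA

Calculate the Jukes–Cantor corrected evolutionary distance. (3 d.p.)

The sequences differ at 6 of 33 sites (1, 13, 16, 20, 23, 28), so p = 6/33 ≈ 0.181818.
d = −(3/4) ln(1 − 4p/3) = −0.75 ln(1 − 0.242424) = −0.75 ln(0.757576)
  = −0.75 × (-0.277631) = 0.208223 substitutions/site.

0.208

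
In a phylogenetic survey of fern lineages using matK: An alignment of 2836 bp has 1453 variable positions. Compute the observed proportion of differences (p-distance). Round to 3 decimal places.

0.512

p = 1453/2836 = 0.512341… ≈ 0.512 (to 3 d.p.).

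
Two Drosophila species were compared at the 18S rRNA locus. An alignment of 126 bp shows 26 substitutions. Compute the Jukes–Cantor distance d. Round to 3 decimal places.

0.241

p = 26/126 ≈ 0.206349.
d = −(3/4) ln(1 − 4p/3) = −0.75 ln(1 − 0.275132) = −0.75 ln(0.724868)
  = −0.75 × (-0.321766) = 0.241325 substitutions/site.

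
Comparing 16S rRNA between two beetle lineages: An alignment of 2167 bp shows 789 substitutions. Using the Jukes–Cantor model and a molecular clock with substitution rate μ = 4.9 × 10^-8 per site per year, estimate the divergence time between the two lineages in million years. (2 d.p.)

p = 789/2167 ≈ 0.364098.
d = −(3/4) ln(1 − 4p/3) = −0.75 ln(1 − 0.485464) = −0.75 ln(0.514536)
  = −0.75 × (-0.664490) = 0.498368 substitutions/site.
Under a molecular clock d = 2μt, so t = d/(2μ) = 0.498368 / (2 × 4.9 × 10^-8) = 5.09 million years.

5.09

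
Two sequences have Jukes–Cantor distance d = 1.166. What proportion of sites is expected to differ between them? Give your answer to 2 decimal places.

0.59

p = (3/4)(1 − e^(−4d/3)) = 0.75 × (1 − e^(-1.554667)) = 0.75 × (1 − 0.211260) = 0.591555.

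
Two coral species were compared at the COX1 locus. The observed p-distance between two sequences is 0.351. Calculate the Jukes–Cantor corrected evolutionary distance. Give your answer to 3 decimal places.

0.473

d = −(3/4) ln(1 − 4p/3) = −0.75 ln(1 − 0.468) = −0.75 ln(0.532)
  = −0.75 × (-0.631112) = 0.473334 substitutions/site.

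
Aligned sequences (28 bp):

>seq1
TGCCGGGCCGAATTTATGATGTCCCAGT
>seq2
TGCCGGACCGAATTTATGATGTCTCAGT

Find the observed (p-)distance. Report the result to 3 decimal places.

0.071

The sequences differ at 2 of 28 positions (sites 7, 24).
p = 2/28 = 0.071428… ≈ 0.071 (to 3 d.p.).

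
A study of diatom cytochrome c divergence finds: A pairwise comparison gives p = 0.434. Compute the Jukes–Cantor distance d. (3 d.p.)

0.648

d = −(3/4) ln(1 − 4p/3) = −0.75 ln(1 − 0.578667) = −0.75 ln(0.421333)
  = −0.75 × (-0.864332) = 0.648249 substitutions/site.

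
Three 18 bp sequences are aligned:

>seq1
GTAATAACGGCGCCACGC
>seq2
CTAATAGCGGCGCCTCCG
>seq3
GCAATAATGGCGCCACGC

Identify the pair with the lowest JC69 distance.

seq1–seq2: 5/18 differ, p = 0.278, d = 0.347.
seq1–seq3: 2/18 differ, p = 0.111, d = 0.120.
seq2–seq3: 7/18 differ, p = 0.389, d = 0.548.
The smallest distance is between seq1 and seq3.

seq1 and seq3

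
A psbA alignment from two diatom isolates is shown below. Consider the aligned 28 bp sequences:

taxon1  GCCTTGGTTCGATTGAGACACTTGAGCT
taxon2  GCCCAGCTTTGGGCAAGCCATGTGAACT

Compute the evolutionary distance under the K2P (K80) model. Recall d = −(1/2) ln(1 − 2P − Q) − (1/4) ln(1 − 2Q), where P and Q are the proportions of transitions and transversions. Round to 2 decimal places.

Of 28 sites, 7 differences are transitions and 5 are transversions, so P = 7/28 = 0.25 and Q = 5/28 ≈ 0.178571.
Under the Kimura two-parameter model, d = −½ ln(1 − 2P − Q) − ¼ ln(1 − 2Q).
1 − 2P − Q = 0.321429, giving −½ ln(0.321429) = 0.567489.
1 − 2Q = 0.642858, giving −¼ ln(0.642858) = 0.110458.
d = 0.567489 + 0.110458 = 0.677947.

0.68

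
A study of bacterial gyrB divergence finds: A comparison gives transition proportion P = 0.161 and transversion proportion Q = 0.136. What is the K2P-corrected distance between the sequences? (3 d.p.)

Under the Kimura two-parameter model, d = −½ ln(1 − 2P − Q) − ¼ ln(1 − 2Q).
1 − 2P − Q = 0.542, giving −½ ln(0.542) = 0.306245.
1 − 2Q = 0.728, giving −¼ ln(0.728) = 0.079364.
d = 0.306245 + 0.079364 = 0.385609.

0.386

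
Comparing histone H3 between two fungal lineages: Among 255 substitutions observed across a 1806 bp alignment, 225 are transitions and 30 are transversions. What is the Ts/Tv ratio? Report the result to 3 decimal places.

7.500

R = 225/30 = 7.500.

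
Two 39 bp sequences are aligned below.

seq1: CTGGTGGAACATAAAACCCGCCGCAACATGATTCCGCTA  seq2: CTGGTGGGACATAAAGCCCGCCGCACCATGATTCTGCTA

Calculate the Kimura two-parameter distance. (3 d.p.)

Of 39 sites, 3 differences are transitions and 1 are transversions, so P = 3/39 ≈ 0.076923 and Q = 1/39 ≈ 0.025641.
Under the Kimura two-parameter model, d = −½ ln(1 − 2P − Q) − ¼ ln(1 − 2Q).
1 − 2P − Q = 0.820513, giving −½ ln(0.820513) = 0.098913.
1 − 2Q = 0.948718, giving −¼ ln(0.948718) = 0.013161.
d = 0.098913 + 0.013161 = 0.112074.

0.112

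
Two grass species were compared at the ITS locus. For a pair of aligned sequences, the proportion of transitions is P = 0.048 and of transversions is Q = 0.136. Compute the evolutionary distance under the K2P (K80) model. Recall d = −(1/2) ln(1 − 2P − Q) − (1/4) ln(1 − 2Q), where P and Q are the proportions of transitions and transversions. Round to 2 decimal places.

0.21

Under the Kimura two-parameter model, d = −½ ln(1 − 2P − Q) − ¼ ln(1 − 2Q).
1 − 2P − Q = 0.768, giving −½ ln(0.768) = 0.131983.
1 − 2Q = 0.728, giving −¼ ln(0.728) = 0.079364.
d = 0.131983 + 0.079364 = 0.211347.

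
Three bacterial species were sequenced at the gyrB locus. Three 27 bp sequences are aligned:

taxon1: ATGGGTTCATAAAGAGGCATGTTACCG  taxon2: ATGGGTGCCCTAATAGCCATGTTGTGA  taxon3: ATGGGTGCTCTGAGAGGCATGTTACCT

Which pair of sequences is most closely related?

taxon1 and taxon3

taxon1–taxon2: 10/27 differ, p = 0.370, d = 0.511.
taxon1–taxon3: 6/27 differ, p = 0.222, d = 0.264.
taxon2–taxon3: 8/27 differ, p = 0.296, d = 0.377.
The smallest distance is between taxon1 and taxon3.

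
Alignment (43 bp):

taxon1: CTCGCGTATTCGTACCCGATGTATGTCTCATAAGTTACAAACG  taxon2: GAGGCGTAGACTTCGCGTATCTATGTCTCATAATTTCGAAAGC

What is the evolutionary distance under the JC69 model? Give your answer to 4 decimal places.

The sequences differ at 16 of 43 sites, so p = 16/43 ≈ 0.372093.
d = −(3/4) ln(1 − 4p/3) = −0.75 ln(1 − 0.496124) = −0.75 ln(0.503876)
  = −0.75 × (-0.685425) = 0.514069 substitutions/site.

0.5141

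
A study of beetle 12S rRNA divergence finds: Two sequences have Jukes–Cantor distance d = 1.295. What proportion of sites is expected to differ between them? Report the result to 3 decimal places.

0.617

p = (3/4)(1 − e^(−4d/3)) = 0.75 × (1 − e^(-1.726667)) = 0.75 × (1 − 0.177876) = 0.616593.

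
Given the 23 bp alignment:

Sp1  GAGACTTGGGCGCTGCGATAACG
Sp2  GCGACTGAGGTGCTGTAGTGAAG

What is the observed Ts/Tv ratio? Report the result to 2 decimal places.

2.00

Transitions are A↔G and C↔T; transversions are all other mismatches.
Transitions: 6. Transversions: 3.
R = 6/3 = 2.00.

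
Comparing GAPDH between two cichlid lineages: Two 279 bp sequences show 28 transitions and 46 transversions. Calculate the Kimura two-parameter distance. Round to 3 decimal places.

0.328

P = 28/279 ≈ 0.100358 and Q = 46/279 ≈ 0.164875.
Under the Kimura two-parameter model, d = −½ ln(1 − 2P − Q) − ¼ ln(1 − 2Q).
1 − 2P − Q = 0.634409, giving −½ ln(0.634409) = 0.227531.
1 − 2Q = 0.67025, giving −¼ ln(0.67025) = 0.100026.
d = 0.227531 + 0.100026 = 0.327557.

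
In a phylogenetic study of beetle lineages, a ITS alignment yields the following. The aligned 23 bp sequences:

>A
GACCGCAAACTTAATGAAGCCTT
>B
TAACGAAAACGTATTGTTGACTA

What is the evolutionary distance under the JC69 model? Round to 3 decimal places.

0.553

The sequences differ at 9 of 23 sites (1, 3, 6, 11, 14, 17, 18, 20, 23), so p = 9/23 ≈ 0.391304.
d = −(3/4) ln(1 − 4p/3) = −0.75 ln(1 − 0.521739) = −0.75 ln(0.478261)
  = −0.75 × (-0.737599) = 0.553199 substitutions/site.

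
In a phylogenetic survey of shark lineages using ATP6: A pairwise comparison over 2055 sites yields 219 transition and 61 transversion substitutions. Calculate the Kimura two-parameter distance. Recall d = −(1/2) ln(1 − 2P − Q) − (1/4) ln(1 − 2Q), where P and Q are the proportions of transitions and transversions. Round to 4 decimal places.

0.1544

P = 219/2055 ≈ 0.106569 and Q = 61/2055 ≈ 0.029684.
Under the Kimura two-parameter model, d = −½ ln(1 − 2P − Q) − ¼ ln(1 − 2Q).
1 − 2P − Q = 0.757178, giving −½ ln(0.757178) = 0.139078.
1 − 2Q = 0.940632, giving −¼ ln(0.940632) = 0.015301.
d = 0.139078 + 0.015301 = 0.154379.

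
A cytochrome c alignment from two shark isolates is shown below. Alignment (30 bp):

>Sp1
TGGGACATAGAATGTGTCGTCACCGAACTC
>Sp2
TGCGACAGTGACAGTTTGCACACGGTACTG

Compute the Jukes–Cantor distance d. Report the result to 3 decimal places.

The sequences differ at 12 of 30 sites, so p = 12/30 = 0.4.
d = −(3/4) ln(1 − 4p/3) = −0.75 ln(1 − 0.533333) = −0.75 ln(0.466667)
  = −0.75 × (-0.762139) = 0.571604 substitutions/site.

0.572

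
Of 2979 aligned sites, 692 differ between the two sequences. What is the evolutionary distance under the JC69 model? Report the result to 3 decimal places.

0.278

p = 692/2979 ≈ 0.232293.
d = −(3/4) ln(1 − 4p/3) = −0.75 ln(1 − 0.309724) = −0.75 ln(0.690276)
  = −0.75 × (-0.370664) = 0.277998 substitutions/site.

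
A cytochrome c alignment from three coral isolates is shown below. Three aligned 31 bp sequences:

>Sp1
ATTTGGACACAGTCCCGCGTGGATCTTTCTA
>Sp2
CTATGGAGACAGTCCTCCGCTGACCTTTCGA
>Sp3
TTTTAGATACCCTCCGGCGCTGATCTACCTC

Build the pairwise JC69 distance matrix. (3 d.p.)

d(Sp1,Sp2) = 0.367, d(Sp1,Sp3) = 0.481, d(Sp2,Sp3) = 0.614

Sp1–Sp2: 9/31 sites differ → p ≈ 0.290323, d = −0.75 ln(1 − 0.387097) = 0.367161 ≈ 0.367.
Sp1–Sp3: 11/31 sites differ → p ≈ 0.354839, d = −0.75 ln(1 − 0.473119) = 0.480585 ≈ 0.481.
Sp2–Sp3: 13/31 sites differ → p ≈ 0.419355, d = −0.75 ln(1 − 0.55914) = 0.614271 ≈ 0.614.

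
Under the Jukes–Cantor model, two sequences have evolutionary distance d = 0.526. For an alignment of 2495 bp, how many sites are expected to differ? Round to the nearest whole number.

Invert JC69: p = (3/4)(1 − e^(−4d/3)) = 0.75 × (1 − e^(-0.701333)) = 0.75 × (1 − 0.495924) = 0.378057.
Expected differing sites = pL ≈ 0.378057 × 2495 = 943.252215 ≈ 943.

943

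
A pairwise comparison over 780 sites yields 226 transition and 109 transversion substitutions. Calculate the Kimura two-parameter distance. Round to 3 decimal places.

0.717

P = 226/780 ≈ 0.289744 and Q = 109/780 ≈ 0.139744.
Under the Kimura two-parameter model, d = −½ ln(1 − 2P − Q) − ¼ ln(1 − 2Q).
1 − 2P − Q = 0.280768, giving −½ ln(0.280768) = 0.635113.
1 − 2Q = 0.720512, giving −¼ ln(0.720512) = 0.081948.
d = 0.635113 + 0.081948 = 0.717061.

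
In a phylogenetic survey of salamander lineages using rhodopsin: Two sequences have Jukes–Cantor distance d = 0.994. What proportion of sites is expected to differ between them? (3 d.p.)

0.551

p = (3/4)(1 − e^(−4d/3)) = 0.75 × (1 − e^(-1.325333)) = 0.75 × (1 − 0.265714) = 0.550715.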